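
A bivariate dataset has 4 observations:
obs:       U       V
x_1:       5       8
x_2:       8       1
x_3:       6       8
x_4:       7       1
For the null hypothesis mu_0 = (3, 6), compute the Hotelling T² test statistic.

Step 1 — sample mean vector:
  mean(U) = (5 + 8 + 6 + 7) / 4 = 26/4 = 6.5
  mean(V) = (8 + 1 + 8 + 1) / 4 = 18/4 = 4.5
  x̄ = (6.5, 4.5),  deviation x̄ - mu_0 = (6.5, 4.5) - (3, 6) = (3.5, -1.5).

Step 2 — sample covariance matrix, S[i,j] = (1/(n-1)) · Σ_k (x_{k,i} - mean_i) · (x_{k,j} - mean_j), divisor n-1 = 3:
  S[U,U] = ((-1.5)·(-1.5) + (1.5)·(1.5) + (-0.5)·(-0.5) + (0.5)·(0.5)) / 3 = 5/3 = 1.6667
  S[U,V] = ((-1.5)·(3.5) + (1.5)·(-3.5) + (-0.5)·(3.5) + (0.5)·(-3.5)) / 3 = -14/3 = -4.6667
  S[V,V] = ((3.5)·(3.5) + (-3.5)·(-3.5) + (3.5)·(3.5) + (-3.5)·(-3.5)) / 3 = 49/3 = 16.3333
  S = [[1.6667, -4.6667],
 [-4.6667, 16.3333]].

Step 3 — invert S. det(S) = 1.6667·16.3333 - (-4.6667)² = 5.4444.
  S^{-1} = (1/det) · [[d, -b], [-b, a]] = [[3, 0.8571],
 [0.8571, 0.3061]].

Step 4 — quadratic form (x̄ - mu_0)^T · S^{-1} · (x̄ - mu_0):
  S^{-1} · (x̄ - mu_0) = (9.2143, 2.5408),
  (x̄ - mu_0)^T · [...] = (3.5)·(9.2143) + (-1.5)·(2.5408) = 28.4388.

Step 5 — scale by n: T² = 4 · 28.4388 = 113.7551.

T² ≈ 113.7551


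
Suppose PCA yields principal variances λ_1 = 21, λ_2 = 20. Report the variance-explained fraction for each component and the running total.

Step 1 — total variance = trace(Sigma) = Σ λ_i = 21 + 20 = 41.

Step 2 — fraction explained by component i = λ_i / Σ λ:
  PC1: 21/41 = 0.5122
  PC2: 20/41 = 0.4878

Step 3 — cumulative fraction after k components = (λ_1 + ... + λ_k) / Σ λ:
  k = 1: 21/41 = 0.5122
  k = 2: (21 + 20)/41 = 41/41 = 1

Summary (fraction, with percent):

explained: PC1 0.5122 (51.22%), PC2 0.4878 (48.78%);  cumulative: 0.5122, 1


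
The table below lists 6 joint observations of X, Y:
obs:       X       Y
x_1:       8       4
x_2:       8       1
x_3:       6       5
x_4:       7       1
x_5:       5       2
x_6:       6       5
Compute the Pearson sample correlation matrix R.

Step 1 — column means:
  mean(X) = (8 + 8 + 6 + 7 + 5 + 6) / 6 = 40/6 = 6.6667
  mean(Y) = (4 + 1 + 5 + 1 + 2 + 5) / 6 = 18/6 = 3

Step 2 — sample variances and covariances s[i,j] = (1/(n-1)) · Σ_k (x_{k,i} - mean_i) · (x_{k,j} - mean_j), with n-1 = 5:
  s[X,X] = ((1.3333)·(1.3333) + (1.3333)·(1.3333) + (-0.6667)·(-0.6667) + (0.3333)·(0.3333) + (-1.6667)·(-1.6667) + (-0.6667)·(-0.6667)) / 5 = 7.3333/5 = 1.4667
  s[X,Y] = ((1.3333)·(1) + (1.3333)·(-2) + (-0.6667)·(2) + (0.3333)·(-2) + (-1.6667)·(-1) + (-0.6667)·(2)) / 5 = -3/5 = -0.6
  s[Y,Y] = ((1)·(1) + (-2)·(-2) + (2)·(2) + (-2)·(-2) + (-1)·(-1) + (2)·(2)) / 5 = 18/5 = 3.6
  Sample standard deviations s_i = √(s[i,i]):
  s(X) = √(1.4667) = 1.2111
  s(Y) = √(3.6) = 1.8974

Step 3 — r_{ij} = s_{ij} / (s_i · s_j):
  r[X,X] = 1 (diagonal).
  r[X,Y] = -0.6 / (1.2111 · 1.8974) = -0.6 / 2.2978 = -0.2611
  r[Y,Y] = 1 (diagonal).

R is symmetric with unit diagonal. Assembling:

R = [[1, -0.2611],
 [-0.2611, 1]]


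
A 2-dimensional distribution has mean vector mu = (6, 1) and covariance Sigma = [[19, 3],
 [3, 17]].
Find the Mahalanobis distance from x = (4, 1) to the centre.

Step 1 — centre the observation: (x - mu) = (-2, 0).

Step 2 — invert Sigma. det(Sigma) = 19·17 - (3)² = 314.
  Sigma^{-1} = (1/det) · [[d, -b], [-b, a]] = [[0.0541, -0.0096],
 [-0.0096, 0.0605]].

Step 3 — form the quadratic (x - mu)^T · Sigma^{-1} · (x - mu):
  Sigma^{-1} · (x - mu) = (-0.1083, 0.0191).
  (x - mu)^T · [Sigma^{-1} · (x - mu)] = (-2)·(-0.1083) + (0)·(0.0191) = 0.2166.

Step 4 — take square root: d = √(0.2166) ≈ 0.4654.

d(x, mu) = √(0.2166) ≈ 0.4654


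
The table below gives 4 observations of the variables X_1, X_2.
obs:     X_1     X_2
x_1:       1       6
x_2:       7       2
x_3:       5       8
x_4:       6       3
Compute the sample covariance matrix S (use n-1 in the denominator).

Step 1 — column means:
  mean(X_1) = (1 + 7 + 5 + 6) / 4 = 19/4 = 4.75
  mean(X_2) = (6 + 2 + 8 + 3) / 4 = 19/4 = 4.75

Step 2 — sample covariance S[i,j] = (1/(n-1)) · Σ_k (x_{k,i} - mean_i) · (x_{k,j} - mean_j), with n-1 = 3.
  S[X_1,X_1] = ((-3.75)·(-3.75) + (2.25)·(2.25) + (0.25)·(0.25) + (1.25)·(1.25)) / 3 = 20.75/3 = 6.9167
  S[X_1,X_2] = ((-3.75)·(1.25) + (2.25)·(-2.75) + (0.25)·(3.25) + (1.25)·(-1.75)) / 3 = -12.25/3 = -4.0833
  S[X_2,X_2] = ((1.25)·(1.25) + (-2.75)·(-2.75) + (3.25)·(3.25) + (-1.75)·(-1.75)) / 3 = 22.75/3 = 7.5833

S is symmetric (S[j,i] = S[i,j]). Assembling:

S = [[6.9167, -4.0833],
 [-4.0833, 7.5833]]


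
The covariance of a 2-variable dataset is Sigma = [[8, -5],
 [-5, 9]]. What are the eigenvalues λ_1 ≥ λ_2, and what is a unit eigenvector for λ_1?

Step 1 — characteristic polynomial of 2×2 Sigma:
  det(Sigma - λI) = λ² - trace · λ + det = 0.
  trace = 8 + 9 = 17, det = 8·9 - (-5)² = 47.
Step 2 — discriminant:
  Δ = trace² - 4·det = 289 - 188 = 101.
Step 3 — eigenvalues:
  λ = (trace ± √Δ)/2 = (17 ± 10.0499)/2,
  λ_1 = 13.5249,  λ_2 = 3.4751.

Step 4 — unit eigenvector for λ_1: solve (Sigma - λ_1 I)v = 0. First row:
  (8 - 13.5249)·v_x + (-5)·v_y = 0, i.e. (-5.5249)·v_x + (-5)·v_y = 0,
  so v ∝ (b, λ_1 - a) = (-5, 5.5249); multiply by -1 so the first entry is positive: u = (5, -5.5249).
  ||u|| = √((5)² + (-5.5249)²) = √(55.5249) ≈ 7.4515,
  v_1 = u/||u|| ≈ (0.671, -0.7415) (||v_1|| = 1).

λ_1 = 13.5249,  λ_2 = 3.4751;  v_1 ≈ (0.671, -0.7415)


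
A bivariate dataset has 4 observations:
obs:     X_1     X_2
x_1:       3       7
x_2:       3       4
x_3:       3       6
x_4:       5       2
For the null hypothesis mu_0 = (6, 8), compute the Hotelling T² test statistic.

Step 1 — sample mean vector:
  mean(X_1) = (3 + 3 + 3 + 5) / 4 = 14/4 = 3.5
  mean(X_2) = (7 + 4 + 6 + 2) / 4 = 19/4 = 4.75
  x̄ = (3.5, 4.75),  deviation x̄ - mu_0 = (3.5, 4.75) - (6, 8) = (-2.5, -3.25).

Step 2 — sample covariance matrix, S[i,j] = (1/(n-1)) · Σ_k (x_{k,i} - mean_i) · (x_{k,j} - mean_j), divisor n-1 = 3:
  S[X_1,X_1] = ((-0.5)·(-0.5) + (-0.5)·(-0.5) + (-0.5)·(-0.5) + (1.5)·(1.5)) / 3 = 3/3 = 1
  S[X_1,X_2] = ((-0.5)·(2.25) + (-0.5)·(-0.75) + (-0.5)·(1.25) + (1.5)·(-2.75)) / 3 = -5.5/3 = -1.8333
  S[X_2,X_2] = ((2.25)·(2.25) + (-0.75)·(-0.75) + (1.25)·(1.25) + (-2.75)·(-2.75)) / 3 = 14.75/3 = 4.9167
  S = [[1, -1.8333],
 [-1.8333, 4.9167]].

Step 3 — invert S. det(S) = 1·4.9167 - (-1.8333)² = 1.5556.
  S^{-1} = (1/det) · [[d, -b], [-b, a]] = [[3.1607, 1.1786],
 [1.1786, 0.6429]].

Step 4 — quadratic form (x̄ - mu_0)^T · S^{-1} · (x̄ - mu_0):
  S^{-1} · (x̄ - mu_0) = (-11.7321, -5.0357),
  (x̄ - mu_0)^T · [...] = (-2.5)·(-11.7321) + (-3.25)·(-5.0357) = 45.6964.

Step 5 — scale by n: T² = 4 · 45.6964 = 182.7857.

T² ≈ 182.7857


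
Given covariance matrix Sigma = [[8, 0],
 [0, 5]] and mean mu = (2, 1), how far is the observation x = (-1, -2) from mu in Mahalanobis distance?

Step 1 — centre the observation: (x - mu) = (-3, -3).

Step 2 — invert Sigma. det(Sigma) = 8·5 - (0)² = 40.
  Sigma^{-1} = (1/det) · [[d, -b], [-b, a]] = [[0.125, 0],
 [0, 0.2]].

Step 3 — form the quadratic (x - mu)^T · Sigma^{-1} · (x - mu):
  Sigma^{-1} · (x - mu) = (-0.375, -0.6).
  (x - mu)^T · [Sigma^{-1} · (x - mu)] = (-3)·(-0.375) + (-3)·(-0.6) = 2.925.

Step 4 — take square root: d = √(2.925) ≈ 1.7103.

d(x, mu) = √(2.925) ≈ 1.7103


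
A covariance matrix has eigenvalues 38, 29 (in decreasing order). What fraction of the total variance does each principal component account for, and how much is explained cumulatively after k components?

Step 1 — total variance = trace(Sigma) = Σ λ_i = 38 + 29 = 67.

Step 2 — fraction explained by component i = λ_i / Σ λ:
  PC1: 38/67 = 0.5672
  PC2: 29/67 = 0.4328

Step 3 — cumulative fraction after k components = (λ_1 + ... + λ_k) / Σ λ:
  k = 1: 38/67 = 0.5672
  k = 2: (38 + 29)/67 = 67/67 = 1

Summary (fraction, with percent):

explained: PC1 0.5672 (56.72%), PC2 0.4328 (43.28%);  cumulative: 0.5672, 1


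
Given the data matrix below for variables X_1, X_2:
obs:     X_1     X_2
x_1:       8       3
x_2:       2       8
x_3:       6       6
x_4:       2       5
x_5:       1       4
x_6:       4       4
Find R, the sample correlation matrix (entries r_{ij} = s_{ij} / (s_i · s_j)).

Step 1 — column means:
  mean(X_1) = (8 + 2 + 6 + 2 + 1 + 4) / 6 = 23/6 = 3.8333
  mean(X_2) = (3 + 8 + 6 + 5 + 4 + 4) / 6 = 30/6 = 5

Step 2 — sample variances and covariances s[i,j] = (1/(n-1)) · Σ_k (x_{k,i} - mean_i) · (x_{k,j} - mean_j), with n-1 = 5:
  s[X_1,X_1] = ((4.1667)·(4.1667) + (-1.8333)·(-1.8333) + (2.1667)·(2.1667) + (-1.8333)·(-1.8333) + (-2.8333)·(-2.8333) + (0.1667)·(0.1667)) / 5 = 36.8333/5 = 7.3667
  s[X_1,X_2] = ((4.1667)·(-2) + (-1.8333)·(3) + (2.1667)·(1) + (-1.8333)·(0) + (-2.8333)·(-1) + (0.1667)·(-1)) / 5 = -9/5 = -1.8
  s[X_2,X_2] = ((-2)·(-2) + (3)·(3) + (1)·(1) + (0)·(0) + (-1)·(-1) + (-1)·(-1)) / 5 = 16/5 = 3.2
  Sample standard deviations s_i = √(s[i,i]):
  s(X_1) = √(7.3667) = 2.7142
  s(X_2) = √(3.2) = 1.7889

Step 3 — r_{ij} = s_{ij} / (s_i · s_j):
  r[X_1,X_1] = 1 (diagonal).
  r[X_1,X_2] = -1.8 / (2.7142 · 1.7889) = -1.8 / 4.8552 = -0.3707
  r[X_2,X_2] = 1 (diagonal).

R is symmetric with unit diagonal. Assembling:

R = [[1, -0.3707],
 [-0.3707, 1]]


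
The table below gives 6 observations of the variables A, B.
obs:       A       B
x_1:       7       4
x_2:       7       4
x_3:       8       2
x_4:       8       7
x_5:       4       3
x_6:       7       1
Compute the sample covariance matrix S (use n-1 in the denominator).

Step 1 — column means:
  mean(A) = (7 + 7 + 8 + 8 + 4 + 7) / 6 = 41/6 = 6.8333
  mean(B) = (4 + 4 + 2 + 7 + 3 + 1) / 6 = 21/6 = 3.5

Step 2 — sample covariance S[i,j] = (1/(n-1)) · Σ_k (x_{k,i} - mean_i) · (x_{k,j} - mean_j), with n-1 = 5.
  S[A,A] = ((0.1667)·(0.1667) + (0.1667)·(0.1667) + (1.1667)·(1.1667) + (1.1667)·(1.1667) + (-2.8333)·(-2.8333) + (0.1667)·(0.1667)) / 5 = 10.8333/5 = 2.1667
  S[A,B] = ((0.1667)·(0.5) + (0.1667)·(0.5) + (1.1667)·(-1.5) + (1.1667)·(3.5) + (-2.8333)·(-0.5) + (0.1667)·(-2.5)) / 5 = 3.5/5 = 0.7
  S[B,B] = ((0.5)·(0.5) + (0.5)·(0.5) + (-1.5)·(-1.5) + (3.5)·(3.5) + (-0.5)·(-0.5) + (-2.5)·(-2.5)) / 5 = 21.5/5 = 4.3

S is symmetric (S[j,i] = S[i,j]). Assembling:

S = [[2.1667, 0.7],
 [0.7, 4.3]]


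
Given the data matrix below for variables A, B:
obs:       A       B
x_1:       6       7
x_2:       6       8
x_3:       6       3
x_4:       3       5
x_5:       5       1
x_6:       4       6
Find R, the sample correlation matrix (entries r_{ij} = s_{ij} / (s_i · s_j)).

Step 1 — column means:
  mean(A) = (6 + 6 + 6 + 3 + 5 + 4) / 6 = 30/6 = 5
  mean(B) = (7 + 8 + 3 + 5 + 1 + 6) / 6 = 30/6 = 5

Step 2 — sample variances and covariances s[i,j] = (1/(n-1)) · Σ_k (x_{k,i} - mean_i) · (x_{k,j} - mean_j), with n-1 = 5:
  s[A,A] = ((1)·(1) + (1)·(1) + (1)·(1) + (-2)·(-2) + (0)·(0) + (-1)·(-1)) / 5 = 8/5 = 1.6
  s[A,B] = ((1)·(2) + (1)·(3) + (1)·(-2) + (-2)·(0) + (0)·(-4) + (-1)·(1)) / 5 = 2/5 = 0.4
  s[B,B] = ((2)·(2) + (3)·(3) + (-2)·(-2) + (0)·(0) + (-4)·(-4) + (1)·(1)) / 5 = 34/5 = 6.8
  Sample standard deviations s_i = √(s[i,i]):
  s(A) = √(1.6) = 1.2649
  s(B) = √(6.8) = 2.6077

Step 3 — r_{ij} = s_{ij} / (s_i · s_j):
  r[A,A] = 1 (diagonal).
  r[A,B] = 0.4 / (1.2649 · 2.6077) = 0.4 / 3.2985 = 0.1213
  r[B,B] = 1 (diagonal).

R is symmetric with unit diagonal. Assembling:

R = [[1, 0.1213],
 [0.1213, 1]]


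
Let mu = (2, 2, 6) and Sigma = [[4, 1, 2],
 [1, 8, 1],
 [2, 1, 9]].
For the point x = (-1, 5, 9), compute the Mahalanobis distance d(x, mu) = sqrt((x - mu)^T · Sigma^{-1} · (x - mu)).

Step 1 — centre the observation: (x - mu) = (-3, 3, 3).

Step 2 — invert Sigma (cofactor / det for 3×3, or solve directly):
  Sigma^{-1} = [[0.2874, -0.0283, -0.0607],
 [-0.0283, 0.1296, -0.0081],
 [-0.0607, -0.0081, 0.1255]].

Step 3 — form the quadratic (x - mu)^T · Sigma^{-1} · (x - mu):
  Sigma^{-1} · (x - mu) = (-1.1296, 0.4494, 0.5344).
  (x - mu)^T · [Sigma^{-1} · (x - mu)] = (-3)·(-1.1296) + (3)·(0.4494) + (3)·(0.5344) = 6.3401.

Step 4 — take square root: d = √(6.3401) ≈ 2.518.

d(x, mu) = √(6.3401) ≈ 2.518


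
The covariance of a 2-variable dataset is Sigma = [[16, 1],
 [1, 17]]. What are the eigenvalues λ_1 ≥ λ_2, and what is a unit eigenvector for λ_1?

Step 1 — characteristic polynomial of 2×2 Sigma:
  det(Sigma - λI) = λ² - trace · λ + det = 0.
  trace = 16 + 17 = 33, det = 16·17 - (1)² = 271.
Step 2 — discriminant:
  Δ = trace² - 4·det = 1089 - 1084 = 5.
Step 3 — eigenvalues:
  λ = (trace ± √Δ)/2 = (33 ± 2.2361)/2,
  λ_1 = 17.618,  λ_2 = 15.382.

Step 4 — unit eigenvector for λ_1: solve (Sigma - λ_1 I)v = 0. First row:
  (16 - 17.618)·v_x + (1)·v_y = 0, i.e. (-1.618)·v_x + (1)·v_y = 0,
  so v ∝ (b, λ_1 - a) = (1, 1.618) = u.
  ||u|| = √((1)² + (1.618)²) = √(3.618) ≈ 1.9021,
  v_1 = u/||u|| ≈ (0.5257, 0.8507) (||v_1|| = 1).

λ_1 = 17.618,  λ_2 = 15.382;  v_1 ≈ (0.5257, 0.8507)


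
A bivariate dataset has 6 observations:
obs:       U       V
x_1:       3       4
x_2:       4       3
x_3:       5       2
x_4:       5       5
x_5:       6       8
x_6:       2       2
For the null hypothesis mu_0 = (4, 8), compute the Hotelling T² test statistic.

Step 1 — sample mean vector:
  mean(U) = (3 + 4 + 5 + 5 + 6 + 2) / 6 = 25/6 = 4.1667
  mean(V) = (4 + 3 + 2 + 5 + 8 + 2) / 6 = 24/6 = 4
  x̄ = (4.1667, 4),  deviation x̄ - mu_0 = (4.1667, 4) - (4, 8) = (0.1667, -4).

Step 2 — sample covariance matrix, S[i,j] = (1/(n-1)) · Σ_k (x_{k,i} - mean_i) · (x_{k,j} - mean_j), divisor n-1 = 5:
  S[U,U] = ((-1.1667)·(-1.1667) + (-0.1667)·(-0.1667) + (0.8333)·(0.8333) + (0.8333)·(0.8333) + (1.8333)·(1.8333) + (-2.1667)·(-2.1667)) / 5 = 10.8333/5 = 2.1667
  S[U,V] = ((-1.1667)·(0) + (-0.1667)·(-1) + (0.8333)·(-2) + (0.8333)·(1) + (1.8333)·(4) + (-2.1667)·(-2)) / 5 = 11/5 = 2.2
  S[V,V] = ((0)·(0) + (-1)·(-1) + (-2)·(-2) + (1)·(1) + (4)·(4) + (-2)·(-2)) / 5 = 26/5 = 5.2
  S = [[2.1667, 2.2],
 [2.2, 5.2]].

Step 3 — invert S. det(S) = 2.1667·5.2 - (2.2)² = 6.4267.
  S^{-1} = (1/det) · [[d, -b], [-b, a]] = [[0.8091, -0.3423],
 [-0.3423, 0.3371]].

Step 4 — quadratic form (x̄ - mu_0)^T · S^{-1} · (x̄ - mu_0):
  S^{-1} · (x̄ - mu_0) = (1.5041, -1.4056),
  (x̄ - mu_0)^T · [...] = (0.1667)·(1.5041) + (-4)·(-1.4056) = 5.8731.

Step 5 — scale by n: T² = 6 · 5.8731 = 35.2386.

T² ≈ 35.2386


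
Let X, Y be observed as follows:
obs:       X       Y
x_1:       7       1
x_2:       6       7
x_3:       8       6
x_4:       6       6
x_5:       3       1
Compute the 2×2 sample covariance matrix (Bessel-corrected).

Step 1 — column means:
  mean(X) = (7 + 6 + 8 + 6 + 3) / 5 = 30/5 = 6
  mean(Y) = (1 + 7 + 6 + 6 + 1) / 5 = 21/5 = 4.2

Step 2 — sample covariance S[i,j] = (1/(n-1)) · Σ_k (x_{k,i} - mean_i) · (x_{k,j} - mean_j), with n-1 = 4.
  S[X,X] = ((1)·(1) + (0)·(0) + (2)·(2) + (0)·(0) + (-3)·(-3)) / 4 = 14/4 = 3.5
  S[X,Y] = ((1)·(-3.2) + (0)·(2.8) + (2)·(1.8) + (0)·(1.8) + (-3)·(-3.2)) / 4 = 10/4 = 2.5
  S[Y,Y] = ((-3.2)·(-3.2) + (2.8)·(2.8) + (1.8)·(1.8) + (1.8)·(1.8) + (-3.2)·(-3.2)) / 4 = 34.8/4 = 8.7

S is symmetric (S[j,i] = S[i,j]). Assembling:

S = [[3.5, 2.5],
 [2.5, 8.7]]


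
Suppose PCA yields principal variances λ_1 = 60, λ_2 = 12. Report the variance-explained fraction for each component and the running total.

Step 1 — total variance = trace(Sigma) = Σ λ_i = 60 + 12 = 72.

Step 2 — fraction explained by component i = λ_i / Σ λ:
  PC1: 60/72 = 0.8333
  PC2: 12/72 = 0.1667

Step 3 — cumulative fraction after k components = (λ_1 + ... + λ_k) / Σ λ:
  k = 1: 60/72 = 0.8333
  k = 2: (60 + 12)/72 = 72/72 = 1

Summary (fraction, with percent):

explained: PC1 0.8333 (83.33%), PC2 0.1667 (16.67%);  cumulative: 0.8333, 1


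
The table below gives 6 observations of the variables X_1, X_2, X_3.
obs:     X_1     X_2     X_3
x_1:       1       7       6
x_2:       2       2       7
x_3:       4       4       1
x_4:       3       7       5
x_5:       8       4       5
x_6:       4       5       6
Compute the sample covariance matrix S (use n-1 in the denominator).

Step 1 — column means:
  mean(X_1) = (1 + 2 + 4 + 3 + 8 + 4) / 6 = 22/6 = 3.6667
  mean(X_2) = (7 + 2 + 4 + 7 + 4 + 5) / 6 = 29/6 = 4.8333
  mean(X_3) = (6 + 7 + 1 + 5 + 5 + 6) / 6 = 30/6 = 5

Step 2 — sample covariance S[i,j] = (1/(n-1)) · Σ_k (x_{k,i} - mean_i) · (x_{k,j} - mean_j), with n-1 = 5.
  S[X_1,X_1] = ((-2.6667)·(-2.6667) + (-1.6667)·(-1.6667) + (0.3333)·(0.3333) + (-0.6667)·(-0.6667) + (4.3333)·(4.3333) + (0.3333)·(0.3333)) / 5 = 29.3333/5 = 5.8667
  S[X_1,X_2] = ((-2.6667)·(2.1667) + (-1.6667)·(-2.8333) + (0.3333)·(-0.8333) + (-0.6667)·(2.1667) + (4.3333)·(-0.8333) + (0.3333)·(0.1667)) / 5 = -6.3333/5 = -1.2667
  S[X_1,X_3] = ((-2.6667)·(1) + (-1.6667)·(2) + (0.3333)·(-4) + (-0.6667)·(0) + (4.3333)·(0) + (0.3333)·(1)) / 5 = -7/5 = -1.4
  S[X_2,X_2] = ((2.1667)·(2.1667) + (-2.8333)·(-2.8333) + (-0.8333)·(-0.8333) + (2.1667)·(2.1667) + (-0.8333)·(-0.8333) + (0.1667)·(0.1667)) / 5 = 18.8333/5 = 3.7667
  S[X_2,X_3] = ((2.1667)·(1) + (-2.8333)·(2) + (-0.8333)·(-4) + (2.1667)·(0) + (-0.8333)·(0) + (0.1667)·(1)) / 5 = 0/5 = 0
  S[X_3,X_3] = ((1)·(1) + (2)·(2) + (-4)·(-4) + (0)·(0) + (0)·(0) + (1)·(1)) / 5 = 22/5 = 4.4

S is symmetric (S[j,i] = S[i,j]). Assembling:

S = [[5.8667, -1.2667, -1.4],
 [-1.2667, 3.7667, 0],
 [-1.4, 0, 4.4]]


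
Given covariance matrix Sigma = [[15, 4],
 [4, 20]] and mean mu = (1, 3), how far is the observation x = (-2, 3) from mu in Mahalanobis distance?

Step 1 — centre the observation: (x - mu) = (-3, 0).

Step 2 — invert Sigma. det(Sigma) = 15·20 - (4)² = 284.
  Sigma^{-1} = (1/det) · [[d, -b], [-b, a]] = [[0.0704, -0.0141],
 [-0.0141, 0.0528]].

Step 3 — form the quadratic (x - mu)^T · Sigma^{-1} · (x - mu):
  Sigma^{-1} · (x - mu) = (-0.2113, 0.0423).
  (x - mu)^T · [Sigma^{-1} · (x - mu)] = (-3)·(-0.2113) + (0)·(0.0423) = 0.6338.

Step 4 — take square root: d = √(0.6338) ≈ 0.7961.

d(x, mu) = √(0.6338) ≈ 0.7961


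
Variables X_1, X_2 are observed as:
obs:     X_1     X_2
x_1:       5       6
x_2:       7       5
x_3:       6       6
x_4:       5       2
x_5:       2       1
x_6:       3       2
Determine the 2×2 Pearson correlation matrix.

Step 1 — column means:
  mean(X_1) = (5 + 7 + 6 + 5 + 2 + 3) / 6 = 28/6 = 4.6667
  mean(X_2) = (6 + 5 + 6 + 2 + 1 + 2) / 6 = 22/6 = 3.6667

Step 2 — sample variances and covariances s[i,j] = (1/(n-1)) · Σ_k (x_{k,i} - mean_i) · (x_{k,j} - mean_j), with n-1 = 5:
  s[X_1,X_1] = ((0.3333)·(0.3333) + (2.3333)·(2.3333) + (1.3333)·(1.3333) + (0.3333)·(0.3333) + (-2.6667)·(-2.6667) + (-1.6667)·(-1.6667)) / 5 = 17.3333/5 = 3.4667
  s[X_1,X_2] = ((0.3333)·(2.3333) + (2.3333)·(1.3333) + (1.3333)·(2.3333) + (0.3333)·(-1.6667) + (-2.6667)·(-2.6667) + (-1.6667)·(-1.6667)) / 5 = 16.3333/5 = 3.2667
  s[X_2,X_2] = ((2.3333)·(2.3333) + (1.3333)·(1.3333) + (2.3333)·(2.3333) + (-1.6667)·(-1.6667) + (-2.6667)·(-2.6667) + (-1.6667)·(-1.6667)) / 5 = 25.3333/5 = 5.0667
  Sample standard deviations s_i = √(s[i,i]):
  s(X_1) = √(3.4667) = 1.8619
  s(X_2) = √(5.0667) = 2.2509

Step 3 — r_{ij} = s_{ij} / (s_i · s_j):
  r[X_1,X_1] = 1 (diagonal).
  r[X_1,X_2] = 3.2667 / (1.8619 · 2.2509) = 3.2667 / 4.191 = 0.7794
  r[X_2,X_2] = 1 (diagonal).

R is symmetric with unit diagonal. Assembling:

R = [[1, 0.7794],
 [0.7794, 1]]


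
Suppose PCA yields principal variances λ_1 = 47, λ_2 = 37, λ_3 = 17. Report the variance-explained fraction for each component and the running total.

Step 1 — total variance = trace(Sigma) = Σ λ_i = 47 + 37 + 17 = 101.

Step 2 — fraction explained by component i = λ_i / Σ λ:
  PC1: 47/101 = 0.4653
  PC2: 37/101 = 0.3663
  PC3: 17/101 = 0.1683

Step 3 — cumulative fraction after k components = (λ_1 + ... + λ_k) / Σ λ:
  k = 1: 47/101 = 0.4653
  k = 2: (47 + 37)/101 = 84/101 = 0.8317
  k = 3: (47 + 37 + 17)/101 = 101/101 = 1

Summary (fraction, with percent):

explained: PC1 0.4653 (46.53%), PC2 0.3663 (36.63%), PC3 0.1683 (16.83%);  cumulative: 0.4653, 0.8317, 1


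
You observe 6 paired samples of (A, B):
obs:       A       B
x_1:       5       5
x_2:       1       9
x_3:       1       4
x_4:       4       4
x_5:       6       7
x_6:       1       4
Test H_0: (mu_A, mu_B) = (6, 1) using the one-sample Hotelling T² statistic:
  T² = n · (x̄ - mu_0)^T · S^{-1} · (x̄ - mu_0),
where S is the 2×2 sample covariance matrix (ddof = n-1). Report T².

Step 1 — sample mean vector:
  mean(A) = (5 + 1 + 1 + 4 + 6 + 1) / 6 = 18/6 = 3
  mean(B) = (5 + 9 + 4 + 4 + 7 + 4) / 6 = 33/6 = 5.5
  x̄ = (3, 5.5),  deviation x̄ - mu_0 = (3, 5.5) - (6, 1) = (-3, 4.5).

Step 2 — sample covariance matrix, S[i,j] = (1/(n-1)) · Σ_k (x_{k,i} - mean_i) · (x_{k,j} - mean_j), divisor n-1 = 5:
  S[A,A] = ((2)·(2) + (-2)·(-2) + (-2)·(-2) + (1)·(1) + (3)·(3) + (-2)·(-2)) / 5 = 26/5 = 5.2
  S[A,B] = ((2)·(-0.5) + (-2)·(3.5) + (-2)·(-1.5) + (1)·(-1.5) + (3)·(1.5) + (-2)·(-1.5)) / 5 = 1/5 = 0.2
  S[B,B] = ((-0.5)·(-0.5) + (3.5)·(3.5) + (-1.5)·(-1.5) + (-1.5)·(-1.5) + (1.5)·(1.5) + (-1.5)·(-1.5)) / 5 = 21.5/5 = 4.3
  S = [[5.2, 0.2],
 [0.2, 4.3]].

Step 3 — invert S. det(S) = 5.2·4.3 - (0.2)² = 22.32.
  S^{-1} = (1/det) · [[d, -b], [-b, a]] = [[0.1927, -0.009],
 [-0.009, 0.233]].

Step 4 — quadratic form (x̄ - mu_0)^T · S^{-1} · (x̄ - mu_0):
  S^{-1} · (x̄ - mu_0) = (-0.6183, 1.0753),
  (x̄ - mu_0)^T · [...] = (-3)·(-0.6183) + (4.5)·(1.0753) = 6.6935.

Step 5 — scale by n: T² = 6 · 6.6935 = 40.1613.

T² ≈ 40.1613


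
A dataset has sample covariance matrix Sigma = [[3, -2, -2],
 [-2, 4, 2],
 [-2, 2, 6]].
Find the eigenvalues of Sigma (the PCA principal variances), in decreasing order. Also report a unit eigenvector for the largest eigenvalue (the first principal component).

Step 1 — characteristic polynomial p(λ) = det(λI - Sigma) = λ³ - tr·λ² + c_1·λ - det, where tr = trace, c_1 = sum of the principal 2×2 minors, det = det(Sigma):
  tr = 3 + 4 + 6 = 13,
  c_1 = (3·4 - (-2)²) + (3·6 - (-2)²) + (4·6 - (2)²) = 8 + 14 + 20 = 42,
  det = 3·(4·6 - (2)²) - (-2)·((-2)·6 - (2)·(-2)) + (-2)·((-2)·(2) - 4·(-2)) = 3·(20) - (-2)·(-8) + (-2)·(4) = 36.
  So p(λ) = λ³ - 13λ² + 42λ - 36.
Step 2 — look for an integer root (rational root theorem: any rational root is an integer divisor of 36). Testing λ = 3:
  p(3) = 27 - 117 + 126 - 36 = 0  ✓
  Dividing out (λ - 3): p(λ) = (λ - 3)(λ² - 10λ + 12).
Step 3 — remaining eigenvalues from the quadratic λ² - 10λ + 12 = 0:
  Δ = 10² - 4·12 = 100 - 48 = 52,  λ = (10 ± √52)/2 = (10 ± 7.2111)/2 ≈ 8.6056 or 1.3944.
  Sorted: λ_1 = 8.6056,  λ_2 = 3,  λ_3 = 1.3944  (check: sum = 13 = tr ✓).

Step 4 — unit eigenvector for λ_1 ≈ 8.6056: v spans the null space of (Sigma - λ_1 I), whose rows are
  r_1 = (-5.6056, -2, -2),  r_2 = (-2, -4.6056, 2),  r_3 = (-2, 2, -2.6056).
  v is orthogonal to every row, so take v ∝ r_1 × r_2 = ((-2)·(2) - (-2)·(-4.6056), (-2)·(-2) - (-5.6056)·(2), (-5.6056)·(-4.6056) - (-2)·(-2)) ≈ (-13.2111, 15.2111, 21.8167).
  Rescale (multiply by -1 so the first nonzero entry is positive): u = (13.2111, -15.2111, -21.8167).
  ||u|| = √((13.2111)² + (-15.2111)² + (-21.8167)²) = √(881.8773) ≈ 29.6964,  v_1 = u/||u|| ≈ (0.4449, -0.5122, -0.7347) (||v_1|| = 1).

λ_1 = 8.6056,  λ_2 = 3,  λ_3 = 1.3944;  v_1 ≈ (0.4449, -0.5122, -0.7347)


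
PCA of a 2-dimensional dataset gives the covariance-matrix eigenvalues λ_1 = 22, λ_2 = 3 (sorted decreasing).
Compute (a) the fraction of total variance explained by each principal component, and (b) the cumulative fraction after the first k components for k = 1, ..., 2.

Step 1 — total variance = trace(Sigma) = Σ λ_i = 22 + 3 = 25.

Step 2 — fraction explained by component i = λ_i / Σ λ:
  PC1: 22/25 = 0.88
  PC2: 3/25 = 0.12

Step 3 — cumulative fraction after k components = (λ_1 + ... + λ_k) / Σ λ:
  k = 1: 22/25 = 0.88
  k = 2: (22 + 3)/25 = 25/25 = 1

Summary (fraction, with percent):

explained: PC1 0.88 (88%), PC2 0.12 (12%);  cumulative: 0.88, 1


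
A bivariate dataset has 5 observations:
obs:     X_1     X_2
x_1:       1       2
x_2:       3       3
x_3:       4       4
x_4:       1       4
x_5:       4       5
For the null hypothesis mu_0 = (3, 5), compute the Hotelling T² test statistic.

Step 1 — sample mean vector:
  mean(X_1) = (1 + 3 + 4 + 1 + 4) / 5 = 13/5 = 2.6
  mean(X_2) = (2 + 3 + 4 + 4 + 5) / 5 = 18/5 = 3.6
  x̄ = (2.6, 3.6),  deviation x̄ - mu_0 = (2.6, 3.6) - (3, 5) = (-0.4, -1.4).

Step 2 — sample covariance matrix, S[i,j] = (1/(n-1)) · Σ_k (x_{k,i} - mean_i) · (x_{k,j} - mean_j), divisor n-1 = 4:
  S[X_1,X_1] = ((-1.6)·(-1.6) + (0.4)·(0.4) + (1.4)·(1.4) + (-1.6)·(-1.6) + (1.4)·(1.4)) / 4 = 9.2/4 = 2.3
  S[X_1,X_2] = ((-1.6)·(-1.6) + (0.4)·(-0.6) + (1.4)·(0.4) + (-1.6)·(0.4) + (1.4)·(1.4)) / 4 = 4.2/4 = 1.05
  S[X_2,X_2] = ((-1.6)·(-1.6) + (-0.6)·(-0.6) + (0.4)·(0.4) + (0.4)·(0.4) + (1.4)·(1.4)) / 4 = 5.2/4 = 1.3
  S = [[2.3, 1.05],
 [1.05, 1.3]].

Step 3 — invert S. det(S) = 2.3·1.3 - (1.05)² = 1.8875.
  S^{-1} = (1/det) · [[d, -b], [-b, a]] = [[0.6887, -0.5563],
 [-0.5563, 1.2185]].

Step 4 — quadratic form (x̄ - mu_0)^T · S^{-1} · (x̄ - mu_0):
  S^{-1} · (x̄ - mu_0) = (0.5033, -1.4834),
  (x̄ - mu_0)^T · [...] = (-0.4)·(0.5033) + (-1.4)·(-1.4834) = 1.8755.

Step 5 — scale by n: T² = 5 · 1.8755 = 9.3775.

T² ≈ 9.3775


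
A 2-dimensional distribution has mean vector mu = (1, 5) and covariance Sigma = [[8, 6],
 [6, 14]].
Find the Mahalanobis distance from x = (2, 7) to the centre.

Step 1 — centre the observation: (x - mu) = (1, 2).

Step 2 — invert Sigma. det(Sigma) = 8·14 - (6)² = 76.
  Sigma^{-1} = (1/det) · [[d, -b], [-b, a]] = [[0.1842, -0.0789],
 [-0.0789, 0.1053]].

Step 3 — form the quadratic (x - mu)^T · Sigma^{-1} · (x - mu):
  Sigma^{-1} · (x - mu) = (0.0263, 0.1316).
  (x - mu)^T · [Sigma^{-1} · (x - mu)] = (1)·(0.0263) + (2)·(0.1316) = 0.2895.

Step 4 — take square root: d = √(0.2895) ≈ 0.538.

d(x, mu) = √(0.2895) ≈ 0.538


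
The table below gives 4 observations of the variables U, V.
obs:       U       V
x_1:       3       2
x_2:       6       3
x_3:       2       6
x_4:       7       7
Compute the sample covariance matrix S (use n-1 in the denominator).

Step 1 — column means:
  mean(U) = (3 + 6 + 2 + 7) / 4 = 18/4 = 4.5
  mean(V) = (2 + 3 + 6 + 7) / 4 = 18/4 = 4.5

Step 2 — sample covariance S[i,j] = (1/(n-1)) · Σ_k (x_{k,i} - mean_i) · (x_{k,j} - mean_j), with n-1 = 3.
  S[U,U] = ((-1.5)·(-1.5) + (1.5)·(1.5) + (-2.5)·(-2.5) + (2.5)·(2.5)) / 3 = 17/3 = 5.6667
  S[U,V] = ((-1.5)·(-2.5) + (1.5)·(-1.5) + (-2.5)·(1.5) + (2.5)·(2.5)) / 3 = 4/3 = 1.3333
  S[V,V] = ((-2.5)·(-2.5) + (-1.5)·(-1.5) + (1.5)·(1.5) + (2.5)·(2.5)) / 3 = 17/3 = 5.6667

S is symmetric (S[j,i] = S[i,j]). Assembling:

S = [[5.6667, 1.3333],
 [1.3333, 5.6667]]


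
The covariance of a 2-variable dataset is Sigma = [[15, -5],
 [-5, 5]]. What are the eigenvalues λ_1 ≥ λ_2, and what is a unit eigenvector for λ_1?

Step 1 — characteristic polynomial of 2×2 Sigma:
  det(Sigma - λI) = λ² - trace · λ + det = 0.
  trace = 15 + 5 = 20, det = 15·5 - (-5)² = 50.
Step 2 — discriminant:
  Δ = trace² - 4·det = 400 - 200 = 200.
Step 3 — eigenvalues:
  λ = (trace ± √Δ)/2 = (20 ± 14.1421)/2,
  λ_1 = 17.0711,  λ_2 = 2.9289.

Step 4 — unit eigenvector for λ_1: solve (Sigma - λ_1 I)v = 0. First row:
  (15 - 17.0711)·v_x + (-5)·v_y = 0, i.e. (-2.0711)·v_x + (-5)·v_y = 0,
  so v ∝ (b, λ_1 - a) = (-5, 2.0711); multiply by -1 so the first entry is positive: u = (5, -2.0711).
  ||u|| = √((5)² + (-2.0711)²) = √(29.2893) ≈ 5.412,
  v_1 = u/||u|| ≈ (0.9239, -0.3827) (||v_1|| = 1).

λ_1 = 17.0711,  λ_2 = 2.9289;  v_1 ≈ (0.9239, -0.3827)


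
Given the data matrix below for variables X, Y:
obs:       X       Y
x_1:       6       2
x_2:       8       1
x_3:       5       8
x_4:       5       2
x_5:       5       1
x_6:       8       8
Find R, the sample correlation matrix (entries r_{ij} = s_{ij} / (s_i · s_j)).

Step 1 — column means:
  mean(X) = (6 + 8 + 5 + 5 + 5 + 8) / 6 = 37/6 = 6.1667
  mean(Y) = (2 + 1 + 8 + 2 + 1 + 8) / 6 = 22/6 = 3.6667

Step 2 — sample variances and covariances s[i,j] = (1/(n-1)) · Σ_k (x_{k,i} - mean_i) · (x_{k,j} - mean_j), with n-1 = 5:
  s[X,X] = ((-0.1667)·(-0.1667) + (1.8333)·(1.8333) + (-1.1667)·(-1.1667) + (-1.1667)·(-1.1667) + (-1.1667)·(-1.1667) + (1.8333)·(1.8333)) / 5 = 10.8333/5 = 2.1667
  s[X,Y] = ((-0.1667)·(-1.6667) + (1.8333)·(-2.6667) + (-1.1667)·(4.3333) + (-1.1667)·(-1.6667) + (-1.1667)·(-2.6667) + (1.8333)·(4.3333)) / 5 = 3.3333/5 = 0.6667
  s[Y,Y] = ((-1.6667)·(-1.6667) + (-2.6667)·(-2.6667) + (4.3333)·(4.3333) + (-1.6667)·(-1.6667) + (-2.6667)·(-2.6667) + (4.3333)·(4.3333)) / 5 = 57.3333/5 = 11.4667
  Sample standard deviations s_i = √(s[i,i]):
  s(X) = √(2.1667) = 1.472
  s(Y) = √(11.4667) = 3.3862

Step 3 — r_{ij} = s_{ij} / (s_i · s_j):
  r[X,X] = 1 (diagonal).
  r[X,Y] = 0.6667 / (1.472 · 3.3862) = 0.6667 / 4.9844 = 0.1338
  r[Y,Y] = 1 (diagonal).

R is symmetric with unit diagonal. Assembling:

R = [[1, 0.1338],
 [0.1338, 1]]


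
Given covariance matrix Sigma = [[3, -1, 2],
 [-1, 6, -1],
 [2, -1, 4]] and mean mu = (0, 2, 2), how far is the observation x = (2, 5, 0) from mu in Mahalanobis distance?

Step 1 — centre the observation: (x - mu) = (2, 3, -2).

Step 2 — invert Sigma (cofactor / det for 3×3, or solve directly):
  Sigma^{-1} = [[0.5111, 0.0444, -0.2444],
 [0.0444, 0.1778, 0.0222],
 [-0.2444, 0.0222, 0.3778]].

Step 3 — form the quadratic (x - mu)^T · Sigma^{-1} · (x - mu):
  Sigma^{-1} · (x - mu) = (1.6444, 0.5778, -1.1778).
  (x - mu)^T · [Sigma^{-1} · (x - mu)] = (2)·(1.6444) + (3)·(0.5778) + (-2)·(-1.1778) = 7.3778.

Step 4 — take square root: d = √(7.3778) ≈ 2.7162.

d(x, mu) = √(7.3778) ≈ 2.7162


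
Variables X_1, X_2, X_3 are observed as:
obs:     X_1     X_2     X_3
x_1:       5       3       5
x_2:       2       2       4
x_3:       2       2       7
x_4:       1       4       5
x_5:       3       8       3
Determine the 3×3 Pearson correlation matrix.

Step 1 — column means:
  mean(X_1) = (5 + 2 + 2 + 1 + 3) / 5 = 13/5 = 2.6
  mean(X_2) = (3 + 2 + 2 + 4 + 8) / 5 = 19/5 = 3.8
  mean(X_3) = (5 + 4 + 7 + 5 + 3) / 5 = 24/5 = 4.8

Step 2 — sample variances and covariances s[i,j] = (1/(n-1)) · Σ_k (x_{k,i} - mean_i) · (x_{k,j} - mean_j), with n-1 = 4:
  s[X_1,X_1] = ((2.4)·(2.4) + (-0.6)·(-0.6) + (-0.6)·(-0.6) + (-1.6)·(-1.6) + (0.4)·(0.4)) / 4 = 9.2/4 = 2.3
  s[X_1,X_2] = ((2.4)·(-0.8) + (-0.6)·(-1.8) + (-0.6)·(-1.8) + (-1.6)·(0.2) + (0.4)·(4.2)) / 4 = 1.6/4 = 0.4
  s[X_1,X_3] = ((2.4)·(0.2) + (-0.6)·(-0.8) + (-0.6)·(2.2) + (-1.6)·(0.2) + (0.4)·(-1.8)) / 4 = -1.4/4 = -0.35
  s[X_2,X_2] = ((-0.8)·(-0.8) + (-1.8)·(-1.8) + (-1.8)·(-1.8) + (0.2)·(0.2) + (4.2)·(4.2)) / 4 = 24.8/4 = 6.2
  s[X_2,X_3] = ((-0.8)·(0.2) + (-1.8)·(-0.8) + (-1.8)·(2.2) + (0.2)·(0.2) + (4.2)·(-1.8)) / 4 = -10.2/4 = -2.55
  s[X_3,X_3] = ((0.2)·(0.2) + (-0.8)·(-0.8) + (2.2)·(2.2) + (0.2)·(0.2) + (-1.8)·(-1.8)) / 4 = 8.8/4 = 2.2
  Sample standard deviations s_i = √(s[i,i]):
  s(X_1) = √(2.3) = 1.5166
  s(X_2) = √(6.2) = 2.49
  s(X_3) = √(2.2) = 1.4832

Step 3 — r_{ij} = s_{ij} / (s_i · s_j):
  r[X_1,X_1] = 1 (diagonal).
  r[X_1,X_2] = 0.4 / (1.5166 · 2.49) = 0.4 / 3.7762 = 0.1059
  r[X_1,X_3] = -0.35 / (1.5166 · 1.4832) = -0.35 / 2.2494 = -0.1556
  r[X_2,X_2] = 1 (diagonal).
  r[X_2,X_3] = -2.55 / (2.49 · 1.4832) = -2.55 / 3.6932 = -0.6905
  r[X_3,X_3] = 1 (diagonal).

R is symmetric with unit diagonal. Assembling:

R = [[1, 0.1059, -0.1556],
 [0.1059, 1, -0.6905],
 [-0.1556, -0.6905, 1]]


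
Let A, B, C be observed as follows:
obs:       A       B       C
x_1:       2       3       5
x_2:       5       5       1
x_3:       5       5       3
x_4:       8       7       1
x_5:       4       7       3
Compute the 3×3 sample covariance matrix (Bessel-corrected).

Step 1 — column means:
  mean(A) = (2 + 5 + 5 + 8 + 4) / 5 = 24/5 = 4.8
  mean(B) = (3 + 5 + 5 + 7 + 7) / 5 = 27/5 = 5.4
  mean(C) = (5 + 1 + 3 + 1 + 3) / 5 = 13/5 = 2.6

Step 2 — sample covariance S[i,j] = (1/(n-1)) · Σ_k (x_{k,i} - mean_i) · (x_{k,j} - mean_j), with n-1 = 4.
  S[A,A] = ((-2.8)·(-2.8) + (0.2)·(0.2) + (0.2)·(0.2) + (3.2)·(3.2) + (-0.8)·(-0.8)) / 4 = 18.8/4 = 4.7
  S[A,B] = ((-2.8)·(-2.4) + (0.2)·(-0.4) + (0.2)·(-0.4) + (3.2)·(1.6) + (-0.8)·(1.6)) / 4 = 10.4/4 = 2.6
  S[A,C] = ((-2.8)·(2.4) + (0.2)·(-1.6) + (0.2)·(0.4) + (3.2)·(-1.6) + (-0.8)·(0.4)) / 4 = -12.4/4 = -3.1
  S[B,B] = ((-2.4)·(-2.4) + (-0.4)·(-0.4) + (-0.4)·(-0.4) + (1.6)·(1.6) + (1.6)·(1.6)) / 4 = 11.2/4 = 2.8
  S[B,C] = ((-2.4)·(2.4) + (-0.4)·(-1.6) + (-0.4)·(0.4) + (1.6)·(-1.6) + (1.6)·(0.4)) / 4 = -7.2/4 = -1.8
  S[C,C] = ((2.4)·(2.4) + (-1.6)·(-1.6) + (0.4)·(0.4) + (-1.6)·(-1.6) + (0.4)·(0.4)) / 4 = 11.2/4 = 2.8

S is symmetric (S[j,i] = S[i,j]). Assembling:

S = [[4.7, 2.6, -3.1],
 [2.6, 2.8, -1.8],
 [-3.1, -1.8, 2.8]]


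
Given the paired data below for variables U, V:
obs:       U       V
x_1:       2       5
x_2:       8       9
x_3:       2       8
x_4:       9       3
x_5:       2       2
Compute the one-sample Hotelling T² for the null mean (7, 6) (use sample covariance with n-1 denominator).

Step 1 — sample mean vector:
  mean(U) = (2 + 8 + 2 + 9 + 2) / 5 = 23/5 = 4.6
  mean(V) = (5 + 9 + 8 + 3 + 2) / 5 = 27/5 = 5.4
  x̄ = (4.6, 5.4),  deviation x̄ - mu_0 = (4.6, 5.4) - (7, 6) = (-2.4, -0.6).

Step 2 — sample covariance matrix, S[i,j] = (1/(n-1)) · Σ_k (x_{k,i} - mean_i) · (x_{k,j} - mean_j), divisor n-1 = 4:
  S[U,U] = ((-2.6)·(-2.6) + (3.4)·(3.4) + (-2.6)·(-2.6) + (4.4)·(4.4) + (-2.6)·(-2.6)) / 4 = 51.2/4 = 12.8
  S[U,V] = ((-2.6)·(-0.4) + (3.4)·(3.6) + (-2.6)·(2.6) + (4.4)·(-2.4) + (-2.6)·(-3.4)) / 4 = 4.8/4 = 1.2
  S[V,V] = ((-0.4)·(-0.4) + (3.6)·(3.6) + (2.6)·(2.6) + (-2.4)·(-2.4) + (-3.4)·(-3.4)) / 4 = 37.2/4 = 9.3
  S = [[12.8, 1.2],
 [1.2, 9.3]].

Step 3 — invert S. det(S) = 12.8·9.3 - (1.2)² = 117.6.
  S^{-1} = (1/det) · [[d, -b], [-b, a]] = [[0.0791, -0.0102],
 [-0.0102, 0.1088]].

Step 4 — quadratic form (x̄ - mu_0)^T · S^{-1} · (x̄ - mu_0):
  S^{-1} · (x̄ - mu_0) = (-0.1837, -0.0408),
  (x̄ - mu_0)^T · [...] = (-2.4)·(-0.1837) + (-0.6)·(-0.0408) = 0.4653.

Step 5 — scale by n: T² = 5 · 0.4653 = 2.3265.

T² ≈ 2.3265


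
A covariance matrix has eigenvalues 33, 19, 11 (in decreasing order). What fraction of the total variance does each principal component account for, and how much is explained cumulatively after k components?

Step 1 — total variance = trace(Sigma) = Σ λ_i = 33 + 19 + 11 = 63.

Step 2 — fraction explained by component i = λ_i / Σ λ:
  PC1: 33/63 = 0.5238
  PC2: 19/63 = 0.3016
  PC3: 11/63 = 0.1746

Step 3 — cumulative fraction after k components = (λ_1 + ... + λ_k) / Σ λ:
  k = 1: 33/63 = 0.5238
  k = 2: (33 + 19)/63 = 52/63 = 0.8254
  k = 3: (33 + 19 + 11)/63 = 63/63 = 1

Summary (fraction, with percent):

explained: PC1 0.5238 (52.38%), PC2 0.3016 (30.16%), PC3 0.1746 (17.46%);  cumulative: 0.5238, 0.8254, 1


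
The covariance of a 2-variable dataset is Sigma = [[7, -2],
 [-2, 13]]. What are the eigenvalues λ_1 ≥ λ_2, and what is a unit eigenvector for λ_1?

Step 1 — characteristic polynomial of 2×2 Sigma:
  det(Sigma - λI) = λ² - trace · λ + det = 0.
  trace = 7 + 13 = 20, det = 7·13 - (-2)² = 87.
Step 2 — discriminant:
  Δ = trace² - 4·det = 400 - 348 = 52.
Step 3 — eigenvalues:
  λ = (trace ± √Δ)/2 = (20 ± 7.2111)/2,
  λ_1 = 13.6056,  λ_2 = 6.3944.

Step 4 — unit eigenvector for λ_1: solve (Sigma - λ_1 I)v = 0. First row:
  (7 - 13.6056)·v_x + (-2)·v_y = 0, i.e. (-6.6056)·v_x + (-2)·v_y = 0,
  so v ∝ (b, λ_1 - a) = (-2, 6.6056); multiply by -1 so the first entry is positive: u = (2, -6.6056).
  ||u|| = √((2)² + (-6.6056)²) = √(47.6333) ≈ 6.9017,
  v_1 = u/||u|| ≈ (0.2898, -0.9571) (||v_1|| = 1).

λ_1 = 13.6056,  λ_2 = 6.3944;  v_1 ≈ (0.2898, -0.9571)


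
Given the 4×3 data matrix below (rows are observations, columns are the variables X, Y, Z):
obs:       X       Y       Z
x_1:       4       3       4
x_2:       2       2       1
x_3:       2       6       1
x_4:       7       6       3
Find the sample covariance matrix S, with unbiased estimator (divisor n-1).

Step 1 — column means:
  mean(X) = (4 + 2 + 2 + 7) / 4 = 15/4 = 3.75
  mean(Y) = (3 + 2 + 6 + 6) / 4 = 17/4 = 4.25
  mean(Z) = (4 + 1 + 1 + 3) / 4 = 9/4 = 2.25

Step 2 — sample covariance S[i,j] = (1/(n-1)) · Σ_k (x_{k,i} - mean_i) · (x_{k,j} - mean_j), with n-1 = 3.
  S[X,X] = ((0.25)·(0.25) + (-1.75)·(-1.75) + (-1.75)·(-1.75) + (3.25)·(3.25)) / 3 = 16.75/3 = 5.5833
  S[X,Y] = ((0.25)·(-1.25) + (-1.75)·(-2.25) + (-1.75)·(1.75) + (3.25)·(1.75)) / 3 = 6.25/3 = 2.0833
  S[X,Z] = ((0.25)·(1.75) + (-1.75)·(-1.25) + (-1.75)·(-1.25) + (3.25)·(0.75)) / 3 = 7.25/3 = 2.4167
  S[Y,Y] = ((-1.25)·(-1.25) + (-2.25)·(-2.25) + (1.75)·(1.75) + (1.75)·(1.75)) / 3 = 12.75/3 = 4.25
  S[Y,Z] = ((-1.25)·(1.75) + (-2.25)·(-1.25) + (1.75)·(-1.25) + (1.75)·(0.75)) / 3 = -0.25/3 = -0.0833
  S[Z,Z] = ((1.75)·(1.75) + (-1.25)·(-1.25) + (-1.25)·(-1.25) + (0.75)·(0.75)) / 3 = 6.75/3 = 2.25

S is symmetric (S[j,i] = S[i,j]). Assembling:

S = [[5.5833, 2.0833, 2.4167],
 [2.0833, 4.25, -0.0833],
 [2.4167, -0.0833, 2.25]]


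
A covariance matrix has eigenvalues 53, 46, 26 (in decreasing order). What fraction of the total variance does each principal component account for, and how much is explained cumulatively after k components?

Step 1 — total variance = trace(Sigma) = Σ λ_i = 53 + 46 + 26 = 125.

Step 2 — fraction explained by component i = λ_i / Σ λ:
  PC1: 53/125 = 0.424
  PC2: 46/125 = 0.368
  PC3: 26/125 = 0.208

Step 3 — cumulative fraction after k components = (λ_1 + ... + λ_k) / Σ λ:
  k = 1: 53/125 = 0.424
  k = 2: (53 + 46)/125 = 99/125 = 0.792
  k = 3: (53 + 46 + 26)/125 = 125/125 = 1

Summary (fraction, with percent):

explained: PC1 0.424 (42.4%), PC2 0.368 (36.8%), PC3 0.208 (20.8%);  cumulative: 0.424, 0.792, 1


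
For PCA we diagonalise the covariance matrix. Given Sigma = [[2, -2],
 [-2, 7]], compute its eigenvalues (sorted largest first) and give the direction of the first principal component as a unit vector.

Step 1 — characteristic polynomial of 2×2 Sigma:
  det(Sigma - λI) = λ² - trace · λ + det = 0.
  trace = 2 + 7 = 9, det = 2·7 - (-2)² = 10.
Step 2 — discriminant:
  Δ = trace² - 4·det = 81 - 40 = 41.
Step 3 — eigenvalues:
  λ = (trace ± √Δ)/2 = (9 ± 6.4031)/2,
  λ_1 = 7.7016,  λ_2 = 1.2984.

Step 4 — unit eigenvector for λ_1: solve (Sigma - λ_1 I)v = 0. First row:
  (2 - 7.7016)·v_x + (-2)·v_y = 0, i.e. (-5.7016)·v_x + (-2)·v_y = 0,
  so v ∝ (b, λ_1 - a) = (-2, 5.7016); multiply by -1 so the first entry is positive: u = (2, -5.7016).
  ||u|| = √((2)² + (-5.7016)²) = √(36.5078) ≈ 6.0422,
  v_1 = u/||u|| ≈ (0.331, -0.9436) (||v_1|| = 1).

λ_1 = 7.7016,  λ_2 = 1.2984;  v_1 ≈ (0.331, -0.9436)


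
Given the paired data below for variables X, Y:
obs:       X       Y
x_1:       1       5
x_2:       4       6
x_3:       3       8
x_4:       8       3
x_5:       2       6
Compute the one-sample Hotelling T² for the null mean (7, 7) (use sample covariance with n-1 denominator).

Step 1 — sample mean vector:
  mean(X) = (1 + 4 + 3 + 8 + 2) / 5 = 18/5 = 3.6
  mean(Y) = (5 + 6 + 8 + 3 + 6) / 5 = 28/5 = 5.6
  x̄ = (3.6, 5.6),  deviation x̄ - mu_0 = (3.6, 5.6) - (7, 7) = (-3.4, -1.4).

Step 2 — sample covariance matrix, S[i,j] = (1/(n-1)) · Σ_k (x_{k,i} - mean_i) · (x_{k,j} - mean_j), divisor n-1 = 4:
  S[X,X] = ((-2.6)·(-2.6) + (0.4)·(0.4) + (-0.6)·(-0.6) + (4.4)·(4.4) + (-1.6)·(-1.6)) / 4 = 29.2/4 = 7.3
  S[X,Y] = ((-2.6)·(-0.6) + (0.4)·(0.4) + (-0.6)·(2.4) + (4.4)·(-2.6) + (-1.6)·(0.4)) / 4 = -11.8/4 = -2.95
  S[Y,Y] = ((-0.6)·(-0.6) + (0.4)·(0.4) + (2.4)·(2.4) + (-2.6)·(-2.6) + (0.4)·(0.4)) / 4 = 13.2/4 = 3.3
  S = [[7.3, -2.95],
 [-2.95, 3.3]].

Step 3 — invert S. det(S) = 7.3·3.3 - (-2.95)² = 15.3875.
  S^{-1} = (1/det) · [[d, -b], [-b, a]] = [[0.2145, 0.1917],
 [0.1917, 0.4744]].

Step 4 — quadratic form (x̄ - mu_0)^T · S^{-1} · (x̄ - mu_0):
  S^{-1} · (x̄ - mu_0) = (-0.9976, -1.316),
  (x̄ - mu_0)^T · [...] = (-3.4)·(-0.9976) + (-1.4)·(-1.316) = 5.2341.

Step 5 — scale by n: T² = 5 · 5.2341 = 26.1706.

T² ≈ 26.1706
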